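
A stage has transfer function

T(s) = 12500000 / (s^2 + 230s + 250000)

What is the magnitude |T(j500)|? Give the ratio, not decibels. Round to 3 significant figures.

At s = jω = j500:
quadratic: (j500)² + 230·j500 + 250000 = 0 + j115000 → |·| ≈ 1.15e+05, ∠ ≈ 90.00°
|T| = 12500000 / 1.15e+05 ≈ 108.7

109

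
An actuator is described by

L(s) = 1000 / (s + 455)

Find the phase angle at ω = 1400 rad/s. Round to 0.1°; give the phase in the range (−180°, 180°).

-72.0°

At s = jω = j1400:
pole (s+455): 455 + j1400 → |·| = √(455²+1400²) = √2167025 ≈ 1472.1, ∠ = arctan(1400/455) ≈ 72.00°
∠L = 0.00° − 72.00° = -72.00°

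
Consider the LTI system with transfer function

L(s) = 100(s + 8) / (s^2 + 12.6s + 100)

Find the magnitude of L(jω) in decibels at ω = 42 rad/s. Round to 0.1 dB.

7.8 dB

At s = jω = j42:
zero (s+8): 8 + j42 → |·| = √(8²+42²) = √1828 ≈ 42.755, ∠ = arctan(42/8) ≈ 79.22°
quadratic: (j42)² + 12.6·j42 + 100 = -1664 + j529.2 → |·| ≈ 1746.1, ∠ ≈ 162.36°
|L| = 100 · 42.755 / 1746.1 ≈ 2.4486
Gain = 20 log₁₀(2.4486) ≈ 7.78 dB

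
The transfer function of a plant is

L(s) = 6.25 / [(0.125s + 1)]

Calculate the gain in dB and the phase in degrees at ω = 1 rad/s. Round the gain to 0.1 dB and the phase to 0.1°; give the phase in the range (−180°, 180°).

15.9 dB, -7.1°

At ω = 1 rad/s:
pole (1 + j1·0.125) = 1 + j0.125 → |·| ≈ 1.0078, ∠ ≈ 7.13°
|L| = 6.25 · 1 / (1.0078) ≈ 6.2016
Gain = 20 log₁₀(6.2016) ≈ 15.85 dB
∠L = (0°) − (7.13°) = -7.13°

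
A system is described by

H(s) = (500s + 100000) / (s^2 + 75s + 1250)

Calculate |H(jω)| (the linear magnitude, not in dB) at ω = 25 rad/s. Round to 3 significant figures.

Substitute s = j25:
Numerator: 500(j25) + 100000 = 100000 + j12500
Denominator: (j25)^2 + 75(j25) + 1250 = 625 + j1875
|N| = √(100000² + 12500²) ≈ 1.0078e+05, ∠N ≈ 7.13°
|D| = √(625² + 1875²) ≈ 1976.4, ∠D ≈ 71.57°
|H| = 1.0078e+05 / 1976.4 ≈ 50.992

51.0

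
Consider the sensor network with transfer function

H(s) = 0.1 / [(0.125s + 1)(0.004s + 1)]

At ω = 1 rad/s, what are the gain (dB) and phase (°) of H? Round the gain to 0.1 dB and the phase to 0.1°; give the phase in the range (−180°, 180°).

At ω = 1 rad/s:
pole (1 + j1·0.125) = 1 + j0.125 → |·| ≈ 1.0078, ∠ ≈ 7.13°
pole (1 + j1·0.004) = 1 + j0.004 → |·| ≈ 1, ∠ ≈ 0.23°
|H| = 0.1 · 1 / (1.0078 · 1) ≈ 0.099226
Gain = 20 log₁₀(0.099226) ≈ -20.07 dB
∠H = (0°) − (7.13° + 0.23°) = -7.36°

-20.1 dB, -7.4°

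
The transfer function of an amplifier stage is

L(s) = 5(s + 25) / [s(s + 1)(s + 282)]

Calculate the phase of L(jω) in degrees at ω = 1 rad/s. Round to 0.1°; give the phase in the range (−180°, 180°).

-132.9°

At s = jω = j1:
zero (s+25): 25 + j1 → |·| = √(25²+1²) = √626 ≈ 25.02, ∠ = arctan(1/25) ≈ 2.29°
pole (s+1): 1 + j1 → |·| = √(1²+1²) = √2 ≈ 1.4142, ∠ = arctan(1/1) ≈ 45.00°
pole (s+282): 282 + j1 → |·| = √(282²+1²) = √79525 ≈ 282, ∠ = arctan(1/282) ≈ 0.20°
pole at origin: |s| = 1, ∠ = 90.00° (in denominator)
∠L = 2.29° − 135.20° = -132.91°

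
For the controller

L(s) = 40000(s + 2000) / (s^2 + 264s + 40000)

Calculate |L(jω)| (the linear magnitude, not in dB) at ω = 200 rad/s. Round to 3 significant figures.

1.52e+03

At s = jω = j200:
zero (s+2000): 2000 + j200 → |·| = √(2000²+200²) = √4040000 ≈ 2010, ∠ = arctan(200/2000) ≈ 5.71°
quadratic: (j200)² + 264·j200 + 40000 = 0 + j52800 → |·| ≈ 52800, ∠ ≈ 90.00°
|L| = 40000 · 2010 / 52800 ≈ 1522.7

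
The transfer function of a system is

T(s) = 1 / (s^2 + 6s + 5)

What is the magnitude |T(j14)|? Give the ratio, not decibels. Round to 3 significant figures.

0.00479

Substitute s = j14:
Numerator: 1 = 1 + j0
Denominator: (j14)^2 + 6(j14) + 5 = -191 + j84
|N| = √(1² + 0²) ≈ 1, ∠N ≈ 0.00°
|D| = √(191² + 84²) ≈ 208.66, ∠D ≈ 156.26°
|T| = 1 / 208.66 ≈ 0.0047925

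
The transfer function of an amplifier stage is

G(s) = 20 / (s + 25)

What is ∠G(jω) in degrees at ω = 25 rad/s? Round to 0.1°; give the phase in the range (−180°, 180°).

At s = jω = j25:
pole (s+25): 25 + j25 → |·| = √(25²+25²) = √1250 ≈ 35.355, ∠ = arctan(25/25) ≈ 45.00°
∠G = 0.00° − 45.00° = -45.00°

-45.0°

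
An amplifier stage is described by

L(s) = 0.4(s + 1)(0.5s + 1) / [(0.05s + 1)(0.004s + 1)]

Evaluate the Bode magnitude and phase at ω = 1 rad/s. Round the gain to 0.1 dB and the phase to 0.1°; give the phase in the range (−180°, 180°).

At ω = 1 rad/s:
zero (1 + j1·1) = 1 + j1 → |·| ≈ 1.4142, ∠ ≈ 45.00°
zero (1 + j1·0.5) = 1 + j0.5 → |·| ≈ 1.118, ∠ ≈ 26.57°
pole (1 + j1·0.05) = 1 + j0.05 → |·| ≈ 1.0012, ∠ ≈ 2.86°
pole (1 + j1·0.004) = 1 + j0.004 → |·| ≈ 1, ∠ ≈ 0.23°
|L| = 0.4 · 1.4142 · 1.118 / (1.0012 · 1) ≈ 0.63167
Gain = 20 log₁₀(0.63167) ≈ -3.99 dB
∠L = (45.00° + 26.57°) − (2.86° + 0.23°) = 68.48°

-4.0 dB, 68.5°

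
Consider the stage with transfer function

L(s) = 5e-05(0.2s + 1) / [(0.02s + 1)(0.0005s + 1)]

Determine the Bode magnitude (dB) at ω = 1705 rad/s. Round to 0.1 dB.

-68.4 dB

At ω = 1705 rad/s:
zero (1 + j1705·0.2) = 1 + j341 → |·| ≈ 341, ∠ ≈ 89.83°
pole (1 + j1705·0.02) = 1 + j34.1 → |·| ≈ 34.115, ∠ ≈ 88.32°
pole (1 + j1705·0.0005) = 1 + j0.8525 → |·| ≈ 1.3141, ∠ ≈ 40.45°
|L| = 5e-05 · 341 / (34.115 · 1.3141) ≈ 0.00038032
Gain = 20 log₁₀(0.00038032) ≈ -68.40 dB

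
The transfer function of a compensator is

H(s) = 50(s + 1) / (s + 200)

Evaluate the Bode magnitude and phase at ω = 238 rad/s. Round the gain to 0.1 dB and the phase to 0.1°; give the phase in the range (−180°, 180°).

31.7 dB, 39.8°

At s = jω = j238:
zero (s+1): 1 + j238 → |·| = √(1²+238²) = √56645 ≈ 238, ∠ = arctan(238/1) ≈ 89.76°
pole (s+200): 200 + j238 → |·| = √(200²+238²) = √96644 ≈ 310.88, ∠ = arctan(238/200) ≈ 49.96°
|H| = 50 · 238 / 310.88 ≈ 38.278
Gain = 20 log₁₀(38.278) ≈ 31.66 dB
∠H = 89.76° − 49.96° = 39.80°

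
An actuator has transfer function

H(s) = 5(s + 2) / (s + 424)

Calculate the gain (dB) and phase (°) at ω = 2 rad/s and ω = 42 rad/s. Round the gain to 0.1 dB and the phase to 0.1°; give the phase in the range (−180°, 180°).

ω = 2: -29.5 dB, 44.7°; ω = 42: -6.1 dB, 81.6°

At s = jω = j2:
zero (s+2): 2 + j2 → |·| = √(2²+2²) = √8 ≈ 2.8284, ∠ = arctan(2/2) ≈ 45.00°
pole (s+424): 424 + j2 → |·| = √(424²+2²) = √179780 ≈ 424, ∠ = arctan(2/424) ≈ 0.27°
|H| = 5 · 2.8284 / 424 ≈ 0.033354
Gain = 20 log₁₀(0.033354) ≈ -29.54 dB
∠H = 45.00° − 0.27° = 44.73°

At s = jω = j42:
zero (s+2): 2 + j42 → |·| = √(2²+42²) = √1768 ≈ 42.048, ∠ = arctan(42/2) ≈ 87.27°
pole (s+424): 424 + j42 → |·| = √(424²+42²) = √181540 ≈ 426.08, ∠ = arctan(42/424) ≈ 5.66°
|H| = 5 · 42.048 / 426.08 ≈ 0.49343
Gain = 20 log₁₀(0.49343) ≈ -6.14 dB
∠H = 87.27° − 5.66° = 81.61°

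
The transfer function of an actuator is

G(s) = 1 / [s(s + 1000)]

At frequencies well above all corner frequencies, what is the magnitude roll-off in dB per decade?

Each pole contributes −20 dB/decade at high frequency; each zero contributes +20 dB/decade.
Net: 0 zero(s) − 2 pole(s) → -40 dB/decade.

-40 dB/decade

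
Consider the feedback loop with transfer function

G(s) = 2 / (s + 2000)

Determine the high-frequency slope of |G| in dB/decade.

Each pole contributes −20 dB/decade at high frequency; each zero contributes +20 dB/decade.
Net: 0 zero(s) − 1 pole(s) → -20 dB/decade.

-20 dB/decade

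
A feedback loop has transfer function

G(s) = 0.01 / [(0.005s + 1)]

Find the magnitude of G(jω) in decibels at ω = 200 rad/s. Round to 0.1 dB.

-43.0 dB

At ω = 200 rad/s:
pole (1 + j200·0.005) = 1 + j1 → |·| ≈ 1.4142, ∠ ≈ 45.00°
|G| = 0.01 · 1 / (1.4142) ≈ 0.0070711
Gain = 20 log₁₀(0.0070711) ≈ -43.01 dB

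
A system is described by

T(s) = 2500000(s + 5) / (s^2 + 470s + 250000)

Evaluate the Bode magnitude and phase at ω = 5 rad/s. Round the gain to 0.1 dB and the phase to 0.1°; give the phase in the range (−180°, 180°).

At s = jω = j5:
zero (s+5): 5 + j5 → |·| = √(5²+5²) = √50 ≈ 7.0711, ∠ = arctan(5/5) ≈ 45.00°
quadratic: (j5)² + 470·j5 + 250000 = 249975 + j2350 → |·| ≈ 2.4999e+05, ∠ ≈ 0.54°
|T| = 2500000 · 7.0711 / 2.4999e+05 ≈ 70.714
Gain = 20 log₁₀(70.714) ≈ 36.99 dB
∠T = 45.00° − 0.54° = 44.46°

37.0 dB, 44.5°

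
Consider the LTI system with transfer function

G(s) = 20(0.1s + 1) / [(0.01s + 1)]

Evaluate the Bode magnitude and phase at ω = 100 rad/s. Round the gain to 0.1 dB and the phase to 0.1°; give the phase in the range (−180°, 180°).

At ω = 100 rad/s:
zero (1 + j100·0.1) = 1 + j10 → |·| ≈ 10.05, ∠ ≈ 84.29°
pole (1 + j100·0.01) = 1 + j1 → |·| ≈ 1.4142, ∠ ≈ 45.00°
|G| = 20 · 10.05 / (1.4142) ≈ 142.13
Gain = 20 log₁₀(142.13) ≈ 43.05 dB
∠G = (84.29°) − (45.00°) = 39.29°

43.1 dB, 39.3°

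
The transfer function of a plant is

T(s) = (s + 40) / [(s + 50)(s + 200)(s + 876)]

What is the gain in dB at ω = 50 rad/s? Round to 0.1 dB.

At s = jω = j50:
zero (s+40): 40 + j50 → |·| = √(40²+50²) = √4100 ≈ 64.031, ∠ = arctan(50/40) ≈ 51.34°
pole (s+50): 50 + j50 → |·| = √(50²+50²) = √5000 ≈ 70.711, ∠ = arctan(50/50) ≈ 45.00°
pole (s+200): 200 + j50 → |·| = √(200²+50²) = √42500 ≈ 206.16, ∠ = arctan(50/200) ≈ 14.04°
pole (s+876): 876 + j50 → |·| = √(876²+50²) = √769876 ≈ 877.43, ∠ = arctan(50/876) ≈ 3.27°
|T| = 1 · 64.031 / 1.2791e+07 ≈ 5.0059e-06
Gain = 20 log₁₀(5.0059e-06) ≈ -106.01 dB

-106.0 dB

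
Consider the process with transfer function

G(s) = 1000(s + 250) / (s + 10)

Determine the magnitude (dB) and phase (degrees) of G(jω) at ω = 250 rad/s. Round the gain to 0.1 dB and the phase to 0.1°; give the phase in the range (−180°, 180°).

63.0 dB, -42.7°

At s = jω = j250:
zero (s+250): 250 + j250 → |·| = √(250²+250²) = √125000 ≈ 353.55, ∠ = arctan(250/250) ≈ 45.00°
pole (s+10): 10 + j250 → |·| = √(10²+250²) = √62600 ≈ 250.2, ∠ = arctan(250/10) ≈ 87.71°
|G| = 1000 · 353.55 / 250.2 ≈ 1413.1
Gain = 20 log₁₀(1413.1) ≈ 63.00 dB
∠G = 45.00° − 87.71° = -42.71°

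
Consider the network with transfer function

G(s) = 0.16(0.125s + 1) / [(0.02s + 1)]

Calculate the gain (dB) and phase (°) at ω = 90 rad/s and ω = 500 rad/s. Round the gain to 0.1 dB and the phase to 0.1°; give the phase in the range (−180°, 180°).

ω = 90: -1.1 dB, 24.0°; ω = 500: -0.0 dB, 4.8°

At ω = 90 rad/s:
zero (1 + j90·0.125) = 1 + j11.25 → |·| ≈ 11.294, ∠ ≈ 84.92°
pole (1 + j90·0.02) = 1 + j1.8 → |·| ≈ 2.0591, ∠ ≈ 60.95°
|G| = 0.16 · 11.294 / (2.0591) ≈ 0.87759
Gain = 20 log₁₀(0.87759) ≈ -1.13 dB
∠G = (84.92°) − (60.95°) = 23.97°

At ω = 500 rad/s:
zero (1 + j500·0.125) = 1 + j62.5 → |·| ≈ 62.508, ∠ ≈ 89.08°
pole (1 + j500·0.02) = 1 + j10 → |·| ≈ 10.05, ∠ ≈ 84.29°
|G| = 0.16 · 62.508 / (10.05) ≈ 0.99515
Gain = 20 log₁₀(0.99515) ≈ -0.04 dB
∠G = (89.08°) − (84.29°) = 4.79°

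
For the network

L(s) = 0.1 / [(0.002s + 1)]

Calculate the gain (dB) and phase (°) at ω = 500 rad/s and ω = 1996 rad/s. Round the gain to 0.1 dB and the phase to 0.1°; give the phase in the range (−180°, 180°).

At ω = 500 rad/s:
pole (1 + j500·0.002) = 1 + j1 → |·| ≈ 1.4142, ∠ ≈ 45.00°
|L| = 0.1 · 1 / (1.4142) ≈ 0.070711
Gain = 20 log₁₀(0.070711) ≈ -23.01 dB
∠L = (0°) − (45.00°) = -45.00°

At ω = 1996 rad/s:
pole (1 + j1996·0.002) = 1 + j3.992 → |·| ≈ 4.1153, ∠ ≈ 75.94°
|L| = 0.1 · 1 / (4.1153) ≈ 0.0243
Gain = 20 log₁₀(0.0243) ≈ -32.29 dB
∠L = (0°) − (75.94°) = -75.94°

ω = 500: -23.0 dB, -45.0°; ω = 1996: -32.3 dB, -75.9°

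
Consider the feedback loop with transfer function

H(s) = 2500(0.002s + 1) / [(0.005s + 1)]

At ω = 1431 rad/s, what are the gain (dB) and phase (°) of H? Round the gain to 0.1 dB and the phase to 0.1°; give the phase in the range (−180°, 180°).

At ω = 1431 rad/s:
zero (1 + j1431·0.002) = 1 + j2.862 → |·| ≈ 3.0317, ∠ ≈ 70.74°
pole (1 + j1431·0.005) = 1 + j7.155 → |·| ≈ 7.2245, ∠ ≈ 82.04°
|H| = 2500 · 3.0317 / (7.2245) ≈ 1049.1
Gain = 20 log₁₀(1049.1) ≈ 60.42 dB
∠H = (70.74°) − (82.04°) = -11.30°

60.4 dB, -11.3°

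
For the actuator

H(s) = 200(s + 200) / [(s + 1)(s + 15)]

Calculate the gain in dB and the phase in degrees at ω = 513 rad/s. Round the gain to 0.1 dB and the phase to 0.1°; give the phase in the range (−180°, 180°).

At s = jω = j513:
zero (s+200): 200 + j513 → |·| = √(200²+513²) = √303169 ≈ 550.61, ∠ = arctan(513/200) ≈ 68.70°
pole (s+1): 1 + j513 → |·| = √(1²+513²) = √263170 ≈ 513, ∠ = arctan(513/1) ≈ 89.89°
pole (s+15): 15 + j513 → |·| = √(15²+513²) = √263394 ≈ 513.22, ∠ = arctan(513/15) ≈ 88.33°
|H| = 200 · 550.61 / 2.6328e+05 ≈ 0.41827
Gain = 20 log₁₀(0.41827) ≈ -7.57 dB
∠H = 68.70° − 178.22° = -109.52°

-7.6 dB, -109.5°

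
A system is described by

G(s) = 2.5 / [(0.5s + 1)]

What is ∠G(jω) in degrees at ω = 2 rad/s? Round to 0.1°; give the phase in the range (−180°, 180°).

-45.0°

At ω = 2 rad/s:
pole (1 + j2·0.5) = 1 + j1 → |·| ≈ 1.4142, ∠ ≈ 45.00°
∠G = (0°) − (45.00°) = -45.00°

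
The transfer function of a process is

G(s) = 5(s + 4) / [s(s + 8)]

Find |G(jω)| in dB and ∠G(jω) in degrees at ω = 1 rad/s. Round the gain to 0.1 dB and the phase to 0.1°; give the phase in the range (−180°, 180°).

8.2 dB, -83.1°

At s = jω = j1:
zero (s+4): 4 + j1 → |·| = √(4²+1²) = √17 ≈ 4.1231, ∠ = arctan(1/4) ≈ 14.04°
pole (s+8): 8 + j1 → |·| = √(8²+1²) = √65 ≈ 8.0623, ∠ = arctan(1/8) ≈ 7.13°
pole at origin: |s| = 1, ∠ = 90.00° (in denominator)
|G| = 5 · 4.1231 / 8.0623 ≈ 2.557
Gain = 20 log₁₀(2.557) ≈ 8.15 dB
∠G = 14.04° − 97.13° = -83.09°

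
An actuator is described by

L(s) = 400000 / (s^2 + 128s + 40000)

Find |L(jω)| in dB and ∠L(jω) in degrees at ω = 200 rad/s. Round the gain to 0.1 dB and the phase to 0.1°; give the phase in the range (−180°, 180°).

At s = jω = j200:
quadratic: (j200)² + 128·j200 + 40000 = 0 + j25600 → |·| ≈ 25600, ∠ ≈ 90.00°
|L| = 400000 / 25600 ≈ 15.625
Gain = 20 log₁₀(15.625) ≈ 23.88 dB
∠L = 0.00° − 90.00° = -90.00°

23.9 dB, -90.0°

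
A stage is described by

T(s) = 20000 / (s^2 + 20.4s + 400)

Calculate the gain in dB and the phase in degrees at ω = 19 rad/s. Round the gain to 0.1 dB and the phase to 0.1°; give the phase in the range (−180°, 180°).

34.2 dB, -84.3°

At s = jω = j19:
quadratic: (j19)² + 20.4·j19 + 400 = 39 + j387.6 → |·| ≈ 389.56, ∠ ≈ 84.25°
|T| = 20000 / 389.56 ≈ 51.34
Gain = 20 log₁₀(51.34) ≈ 34.21 dB
∠T = 0.00° − 84.25° = -84.25°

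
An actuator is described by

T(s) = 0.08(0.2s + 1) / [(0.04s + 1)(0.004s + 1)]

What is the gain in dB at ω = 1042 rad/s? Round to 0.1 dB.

-20.6 dB

At ω = 1042 rad/s:
zero (1 + j1042·0.2) = 1 + j208.4 → |·| ≈ 208.4, ∠ ≈ 89.73°
pole (1 + j1042·0.04) = 1 + j41.68 → |·| ≈ 41.692, ∠ ≈ 88.63°
pole (1 + j1042·0.004) = 1 + j4.168 → |·| ≈ 4.2863, ∠ ≈ 76.51°
|T| = 0.08 · 208.4 / (41.692 · 4.2863) ≈ 0.093294
Gain = 20 log₁₀(0.093294) ≈ -20.60 dB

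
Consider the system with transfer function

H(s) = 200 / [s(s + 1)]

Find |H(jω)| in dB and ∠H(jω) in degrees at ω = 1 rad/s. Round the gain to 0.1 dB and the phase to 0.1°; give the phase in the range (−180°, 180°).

43.0 dB, -135.0°

At s = jω = j1:
pole (s+1): 1 + j1 → |·| = √(1²+1²) = √2 ≈ 1.4142, ∠ = arctan(1/1) ≈ 45.00°
pole at origin: |s| = 1, ∠ = 90.00° (in denominator)
|H| = 200 / 1.4142 ≈ 141.42
Gain = 20 log₁₀(141.42) ≈ 43.01 dB
∠H = 0.00° − 135.00° = -135.00°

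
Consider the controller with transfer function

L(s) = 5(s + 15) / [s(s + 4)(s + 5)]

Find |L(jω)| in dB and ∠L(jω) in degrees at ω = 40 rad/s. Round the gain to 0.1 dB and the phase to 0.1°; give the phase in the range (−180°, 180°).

At s = jω = j40:
zero (s+15): 15 + j40 → |·| = √(15²+40²) = √1825 ≈ 42.72, ∠ = arctan(40/15) ≈ 69.44°
pole (s+4): 4 + j40 → |·| = √(4²+40²) = √1616 ≈ 40.2, ∠ = arctan(40/4) ≈ 84.29°
pole (s+5): 5 + j40 → |·| = √(5²+40²) = √1625 ≈ 40.311, ∠ = arctan(40/5) ≈ 82.87°
pole at origin: |s| = 40, ∠ = 90.00° (in denominator)
|L| = 5 · 42.72 / 64820 ≈ 0.0032953
Gain = 20 log₁₀(0.0032953) ≈ -49.64 dB
∠L = 69.44° − 257.16° = -187.72° ≡ 172.28° (principal value)

-49.6 dB, 172.3°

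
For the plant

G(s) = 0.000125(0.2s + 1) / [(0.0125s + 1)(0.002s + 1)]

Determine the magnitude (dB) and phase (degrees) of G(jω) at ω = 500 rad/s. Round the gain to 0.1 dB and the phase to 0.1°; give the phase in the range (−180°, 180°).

-57.1 dB, -36.5°

At ω = 500 rad/s:
zero (1 + j500·0.2) = 1 + j100 → |·| ≈ 100, ∠ ≈ 89.43°
pole (1 + j500·0.0125) = 1 + j6.25 → |·| ≈ 6.3295, ∠ ≈ 80.91°
pole (1 + j500·0.002) = 1 + j1 → |·| ≈ 1.4142, ∠ ≈ 45.00°
|G| = 0.000125 · 100 / (6.3295 · 1.4142) ≈ 0.0013965
Gain = 20 log₁₀(0.0013965) ≈ -57.10 dB
∠G = (89.43°) − (80.91° + 45.00°) = -36.48°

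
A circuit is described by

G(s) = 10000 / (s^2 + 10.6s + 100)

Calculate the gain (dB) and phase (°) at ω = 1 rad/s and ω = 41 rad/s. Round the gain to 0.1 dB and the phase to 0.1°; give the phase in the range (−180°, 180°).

ω = 1: 40.0 dB, -6.1°; ω = 41: 15.7 dB, -164.6°

At s = jω = j1:
quadratic: (j1)² + 10.6·j1 + 100 = 99 + j10.6 → |·| ≈ 99.566, ∠ ≈ 6.11°
|G| = 10000 / 99.566 ≈ 100.44
Gain = 20 log₁₀(100.44) ≈ 40.04 dB
∠G = 0.00° − 6.11° = -6.11°

At s = jω = j41:
quadratic: (j41)² + 10.6·j41 + 100 = -1581 + j434.6 → |·| ≈ 1639.6, ∠ ≈ 164.63°
|G| = 10000 / 1639.6 ≈ 6.099
Gain = 20 log₁₀(6.099) ≈ 15.71 dB
∠G = 0.00° − 164.63° = -164.63°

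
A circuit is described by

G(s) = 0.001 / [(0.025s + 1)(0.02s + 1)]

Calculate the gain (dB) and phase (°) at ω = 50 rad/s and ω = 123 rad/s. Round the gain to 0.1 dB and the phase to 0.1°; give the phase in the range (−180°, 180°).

ω = 50: -67.1 dB, -96.3°; ω = 123: -78.7 dB, -139.9°

At ω = 50 rad/s:
pole (1 + j50·0.025) = 1 + j1.25 → |·| ≈ 1.6008, ∠ ≈ 51.34°
pole (1 + j50·0.02) = 1 + j1 → |·| ≈ 1.4142, ∠ ≈ 45.00°
|G| = 0.001 · 1 / (1.6008 · 1.4142) ≈ 0.00044173
Gain = 20 log₁₀(0.00044173) ≈ -67.10 dB
∠G = (0°) − (51.34° + 45.00°) = -96.34°

At ω = 123 rad/s:
pole (1 + j123·0.025) = 1 + j3.075 → |·| ≈ 3.2335, ∠ ≈ 71.99°
pole (1 + j123·0.02) = 1 + j2.46 → |·| ≈ 2.6555, ∠ ≈ 67.88°
|G| = 0.001 · 1 / (3.2335 · 2.6555) ≈ 0.00011646
Gain = 20 log₁₀(0.00011646) ≈ -78.68 dB
∠G = (0°) − (71.99° + 67.88°) = -139.87°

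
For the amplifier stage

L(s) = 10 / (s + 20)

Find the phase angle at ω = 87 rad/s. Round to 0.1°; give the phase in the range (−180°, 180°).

-77.1°

At s = jω = j87:
pole (s+20): 20 + j87 → |·| = √(20²+87²) = √7969 ≈ 89.269, ∠ = arctan(87/20) ≈ 77.05°
∠L = 0.00° − 77.05° = -77.05°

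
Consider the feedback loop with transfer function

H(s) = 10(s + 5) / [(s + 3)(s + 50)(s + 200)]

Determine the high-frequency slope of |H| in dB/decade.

Each pole contributes −20 dB/decade at high frequency; each zero contributes +20 dB/decade.
Net: 1 zero(s) − 3 pole(s) → -40 dB/decade.

-40 dB/decade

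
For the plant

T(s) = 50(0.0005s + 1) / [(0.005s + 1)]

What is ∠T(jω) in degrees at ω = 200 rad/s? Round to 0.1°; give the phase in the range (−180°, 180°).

At ω = 200 rad/s:
zero (1 + j200·0.0005) = 1 + j0.1 → |·| ≈ 1.005, ∠ ≈ 5.71°
pole (1 + j200·0.005) = 1 + j1 → |·| ≈ 1.4142, ∠ ≈ 45.00°
∠T = (5.71°) − (45.00°) = -39.29°

-39.3°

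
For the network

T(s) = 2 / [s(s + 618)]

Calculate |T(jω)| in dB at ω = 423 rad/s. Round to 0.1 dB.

At s = jω = j423:
pole (s+618): 618 + j423 → |·| = √(618²+423²) = √560853 ≈ 748.9, ∠ = arctan(423/618) ≈ 34.39°
pole at origin: |s| = 423, ∠ = 90.00° (in denominator)
|T| = 2 / 3.1678e+05 ≈ 6.3135e-06
Gain = 20 log₁₀(6.3135e-06) ≈ -103.99 dB

-104.0 dB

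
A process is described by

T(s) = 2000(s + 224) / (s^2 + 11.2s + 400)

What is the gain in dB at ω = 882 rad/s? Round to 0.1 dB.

At s = jω = j882:
zero (s+224): 224 + j882 → |·| = √(224²+882²) = √828100 ≈ 910, ∠ = arctan(882/224) ≈ 75.75°
quadratic: (j882)² + 11.2·j882 + 400 = -777524 + j9878.4 → |·| ≈ 7.7759e+05, ∠ ≈ 179.27°
|T| = 2000 · 910 / 7.7759e+05 ≈ 2.3406
Gain = 20 log₁₀(2.3406) ≈ 7.39 dB

7.4 dB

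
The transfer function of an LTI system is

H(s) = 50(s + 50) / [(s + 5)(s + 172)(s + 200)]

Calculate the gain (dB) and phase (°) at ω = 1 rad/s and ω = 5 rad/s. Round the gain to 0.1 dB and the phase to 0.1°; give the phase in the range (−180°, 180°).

ω = 1: -36.9 dB, -10.8°; ω = 5: -39.7 dB, -42.4°

At s = jω = j1:
zero (s+50): 50 + j1 → |·| = √(50²+1²) = √2501 ≈ 50.01, ∠ = arctan(1/50) ≈ 1.15°
pole (s+5): 5 + j1 → |·| = √(5²+1²) = √26 ≈ 5.099, ∠ = arctan(1/5) ≈ 11.31°
pole (s+172): 172 + j1 → |·| = √(172²+1²) = √29585 ≈ 172, ∠ = arctan(1/172) ≈ 0.33°
pole (s+200): 200 + j1 → |·| = √(200²+1²) = √40001 ≈ 200, ∠ = arctan(1/200) ≈ 0.29°
|H| = 50 · 50.01 / 1.7541e+05 ≈ 0.014255
Gain = 20 log₁₀(0.014255) ≈ -36.92 dB
∠H = 1.15° − 11.93° = -10.78°

At s = jω = j5:
zero (s+50): 50 + j5 → |·| = √(50²+5²) = √2525 ≈ 50.249, ∠ = arctan(5/50) ≈ 5.71°
pole (s+5): 5 + j5 → |·| = √(5²+5²) = √50 ≈ 7.0711, ∠ = arctan(5/5) ≈ 45.00°
pole (s+172): 172 + j5 → |·| = √(172²+5²) = √29609 ≈ 172.07, ∠ = arctan(5/172) ≈ 1.67°
pole (s+200): 200 + j5 → |·| = √(200²+5²) = √40025 ≈ 200.06, ∠ = arctan(5/200) ≈ 1.43°
|H| = 50 · 50.249 / 2.4342e+05 ≈ 0.010321
Gain = 20 log₁₀(0.010321) ≈ -39.73 dB
∠H = 5.71° − 48.10° = -42.39°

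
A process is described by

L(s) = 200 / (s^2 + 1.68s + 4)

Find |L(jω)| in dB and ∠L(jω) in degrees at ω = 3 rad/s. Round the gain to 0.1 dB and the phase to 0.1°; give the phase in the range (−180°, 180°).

29.0 dB, -134.8°

At s = jω = j3:
quadratic: (j3)² + 1.68·j3 + 4 = -5 + j5.04 → |·| ≈ 7.0994, ∠ ≈ 134.77°
|L| = 200 / 7.0994 ≈ 28.171
Gain = 20 log₁₀(28.171) ≈ 29.00 dB
∠L = 0.00° − 134.77° = -134.77°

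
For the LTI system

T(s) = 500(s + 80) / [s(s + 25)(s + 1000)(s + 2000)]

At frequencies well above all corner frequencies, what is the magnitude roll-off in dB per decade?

-60 dB/decade

Each pole contributes −20 dB/decade at high frequency; each zero contributes +20 dB/decade.
Net: 1 zero(s) − 4 pole(s) → -60 dB/decade.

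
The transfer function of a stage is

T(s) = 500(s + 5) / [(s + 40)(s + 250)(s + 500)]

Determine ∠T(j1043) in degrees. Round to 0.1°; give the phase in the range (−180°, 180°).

-139.0°

At s = jω = j1043:
zero (s+5): 5 + j1043 → |·| = √(5²+1043²) = √1087874 ≈ 1043, ∠ = arctan(1043/5) ≈ 89.73°
pole (s+40): 40 + j1043 → |·| = √(40²+1043²) = √1089449 ≈ 1043.8, ∠ = arctan(1043/40) ≈ 87.80°
pole (s+250): 250 + j1043 → |·| = √(250²+1043²) = √1150349 ≈ 1072.5, ∠ = arctan(1043/250) ≈ 76.52°
pole (s+500): 500 + j1043 → |·| = √(500²+1043²) = √1337849 ≈ 1156.7, ∠ = arctan(1043/500) ≈ 64.39°
∠T = 89.73° − 228.71° = -138.98°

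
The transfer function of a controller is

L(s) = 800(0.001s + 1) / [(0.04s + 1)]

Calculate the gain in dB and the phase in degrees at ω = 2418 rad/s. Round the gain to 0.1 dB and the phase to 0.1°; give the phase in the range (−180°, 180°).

26.7 dB, -21.9°

At ω = 2418 rad/s:
zero (1 + j2418·0.001) = 1 + j2.418 → |·| ≈ 2.6166, ∠ ≈ 67.53°
pole (1 + j2418·0.04) = 1 + j96.72 → |·| ≈ 96.725, ∠ ≈ 89.41°
|L| = 800 · 2.6166 / (96.725) ≈ 21.642
Gain = 20 log₁₀(21.642) ≈ 26.71 dB
∠L = (67.53°) − (89.41°) = -21.88°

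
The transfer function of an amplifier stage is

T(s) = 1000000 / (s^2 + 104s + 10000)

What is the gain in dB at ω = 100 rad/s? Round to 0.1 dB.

At s = jω = j100:
quadratic: (j100)² + 104·j100 + 10000 = 0 + j10400 → |·| ≈ 10400, ∠ ≈ 90.00°
|T| = 1000000 / 10400 ≈ 96.154
Gain = 20 log₁₀(96.154) ≈ 39.66 dB

39.7 dB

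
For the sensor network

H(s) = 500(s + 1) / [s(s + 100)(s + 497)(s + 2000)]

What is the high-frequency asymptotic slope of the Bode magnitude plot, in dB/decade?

-60 dB/decade

Each pole contributes −20 dB/decade at high frequency; each zero contributes +20 dB/decade.
Net: 1 zero(s) − 4 pole(s) → -60 dB/decade.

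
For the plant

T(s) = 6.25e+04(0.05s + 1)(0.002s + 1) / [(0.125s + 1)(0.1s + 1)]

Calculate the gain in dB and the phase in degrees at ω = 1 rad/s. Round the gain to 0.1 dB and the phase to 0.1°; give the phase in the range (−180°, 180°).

At ω = 1 rad/s:
zero (1 + j1·0.05) = 1 + j0.05 → |·| ≈ 1.0012, ∠ ≈ 2.86°
zero (1 + j1·0.002) = 1 + j0.002 → |·| ≈ 1, ∠ ≈ 0.11°
pole (1 + j1·0.125) = 1 + j0.125 → |·| ≈ 1.0078, ∠ ≈ 7.13°
pole (1 + j1·0.1) = 1 + j0.1 → |·| ≈ 1.005, ∠ ≈ 5.71°
|T| = 6.25e+04 · 1.0012 · 1 / (1.0078 · 1.005) ≈ 61782
Gain = 20 log₁₀(61782) ≈ 95.82 dB
∠T = (2.86° + 0.11°) − (7.13° + 5.71°) = -9.87°

95.8 dB, -9.9°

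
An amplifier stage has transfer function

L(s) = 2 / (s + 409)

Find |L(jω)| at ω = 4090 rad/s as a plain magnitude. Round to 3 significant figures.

0.000487

At s = jω = j4090:
pole (s+409): 409 + j4090 → |·| = √(409²+4090²) = √16895381 ≈ 4110.4, ∠ = arctan(4090/409) ≈ 84.29°
|L| = 2 / 4110.4 ≈ 0.00048657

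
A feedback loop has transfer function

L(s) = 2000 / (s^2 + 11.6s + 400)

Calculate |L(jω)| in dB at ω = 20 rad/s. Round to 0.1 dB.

At s = jω = j20:
quadratic: (j20)² + 11.6·j20 + 400 = 0 + j232 → |·| ≈ 232, ∠ ≈ 90.00°
|L| = 2000 / 232 ≈ 8.6207
Gain = 20 log₁₀(8.6207) ≈ 18.71 dB

18.7 dB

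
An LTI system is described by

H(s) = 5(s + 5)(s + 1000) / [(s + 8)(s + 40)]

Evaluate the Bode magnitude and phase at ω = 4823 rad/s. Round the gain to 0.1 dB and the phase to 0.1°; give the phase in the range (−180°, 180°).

At s = jω = j4823:
zero (s+5): 5 + j4823 → |·| = √(5²+4823²) = √23261354 ≈ 4823, ∠ = arctan(4823/5) ≈ 89.94°
zero (s+1000): 1000 + j4823 → |·| = √(1000²+4823²) = √24261329 ≈ 4925.6, ∠ = arctan(4823/1000) ≈ 78.29°
pole (s+8): 8 + j4823 → |·| = √(8²+4823²) = √23261393 ≈ 4823, ∠ = arctan(4823/8) ≈ 89.90°
pole (s+40): 40 + j4823 → |·| = √(40²+4823²) = √23262929 ≈ 4823.2, ∠ = arctan(4823/40) ≈ 89.52°
|H| = 5 · 2.3756e+07 / 2.3262e+07 ≈ 5.1062
Gain = 20 log₁₀(5.1062) ≈ 14.16 dB
∠H = 168.23° − 179.42° = -11.19°

14.2 dB, -11.2°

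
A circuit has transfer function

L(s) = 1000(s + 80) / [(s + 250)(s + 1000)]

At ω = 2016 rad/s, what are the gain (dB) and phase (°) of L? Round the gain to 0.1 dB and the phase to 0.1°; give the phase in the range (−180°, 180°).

At s = jω = j2016:
zero (s+80): 80 + j2016 → |·| = √(80²+2016²) = √4070656 ≈ 2017.6, ∠ = arctan(2016/80) ≈ 87.73°
pole (s+250): 250 + j2016 → |·| = √(250²+2016²) = √4126756 ≈ 2031.4, ∠ = arctan(2016/250) ≈ 82.93°
pole (s+1000): 1000 + j2016 → |·| = √(1000²+2016²) = √5064256 ≈ 2250.4, ∠ = arctan(2016/1000) ≈ 63.62°
|L| = 1000 · 2017.6 / 4.5715e+06 ≈ 0.44134
Gain = 20 log₁₀(0.44134) ≈ -7.10 dB
∠L = 87.73° − 146.55° = -58.82°

-7.1 dB, -58.8°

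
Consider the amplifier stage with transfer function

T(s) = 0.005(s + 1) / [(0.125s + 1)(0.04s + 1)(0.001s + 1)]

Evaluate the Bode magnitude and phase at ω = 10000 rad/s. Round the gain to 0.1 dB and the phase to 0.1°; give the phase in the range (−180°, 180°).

-100.0 dB, -174.1°

At ω = 10000 rad/s:
zero (1 + j10000·1) = 1 + j10000 → |·| ≈ 10000, ∠ ≈ 89.99°
pole (1 + j10000·0.125) = 1 + j1250 → |·| ≈ 1250, ∠ ≈ 89.95°
pole (1 + j10000·0.04) = 1 + j400 → |·| ≈ 400, ∠ ≈ 89.86°
pole (1 + j10000·0.001) = 1 + j10 → |·| ≈ 10.05, ∠ ≈ 84.29°
|T| = 0.005 · 10000 / (1250 · 400 · 10.05) ≈ 9.9502e-06
Gain = 20 log₁₀(9.9502e-06) ≈ -100.04 dB
∠T = (89.99°) − (89.95° + 89.86° + 84.29°) = -174.11°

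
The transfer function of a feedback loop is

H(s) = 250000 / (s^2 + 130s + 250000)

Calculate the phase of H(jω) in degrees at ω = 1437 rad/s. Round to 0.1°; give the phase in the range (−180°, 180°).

At s = jω = j1437:
quadratic: (j1437)² + 130·j1437 + 250000 = -1814969 + j186810 → |·| ≈ 1.8246e+06, ∠ ≈ 174.12°
∠H = 0.00° − 174.12° = -174.12°

-174.1°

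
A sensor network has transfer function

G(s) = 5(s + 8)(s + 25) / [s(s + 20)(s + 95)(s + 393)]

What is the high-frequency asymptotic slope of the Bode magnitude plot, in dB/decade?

Each pole contributes −20 dB/decade at high frequency; each zero contributes +20 dB/decade.
Net: 2 zero(s) − 4 pole(s) → -40 dB/decade.

-40 dB/decade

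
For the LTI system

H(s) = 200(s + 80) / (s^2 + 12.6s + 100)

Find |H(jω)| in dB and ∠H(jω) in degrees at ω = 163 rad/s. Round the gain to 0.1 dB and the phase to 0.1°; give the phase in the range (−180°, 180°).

At s = jω = j163:
zero (s+80): 80 + j163 → |·| = √(80²+163²) = √32969 ≈ 181.57, ∠ = arctan(163/80) ≈ 63.86°
quadratic: (j163)² + 12.6·j163 + 100 = -26469 + j2053.8 → |·| ≈ 26549, ∠ ≈ 175.56°
|H| = 200 · 181.57 / 26549 ≈ 1.3678
Gain = 20 log₁₀(1.3678) ≈ 2.72 dB
∠H = 63.86° − 175.56° = -111.70°

2.7 dB, -111.7°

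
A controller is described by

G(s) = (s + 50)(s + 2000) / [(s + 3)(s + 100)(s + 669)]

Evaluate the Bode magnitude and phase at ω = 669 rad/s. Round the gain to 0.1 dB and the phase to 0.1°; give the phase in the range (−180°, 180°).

-49.6 dB, -112.0°

At s = jω = j669:
zero (s+50): 50 + j669 → |·| = √(50²+669²) = √450061 ≈ 670.87, ∠ = arctan(669/50) ≈ 85.73°
zero (s+2000): 2000 + j669 → |·| = √(2000²+669²) = √4447561 ≈ 2108.9, ∠ = arctan(669/2000) ≈ 18.50°
pole (s+3): 3 + j669 → |·| = √(3²+669²) = √447570 ≈ 669.01, ∠ = arctan(669/3) ≈ 89.74°
pole (s+100): 100 + j669 → |·| = √(100²+669²) = √457561 ≈ 676.43, ∠ = arctan(669/100) ≈ 81.50°
pole (s+669): 669 + j669 → |·| = √(669²+669²) = √895122 ≈ 946.11, ∠ = arctan(669/669) ≈ 45.00°
|G| = 1 · 1.4148e+06 / 4.2815e+08 ≈ 0.0033044
Gain = 20 log₁₀(0.0033044) ≈ -49.62 dB
∠G = 104.23° − 216.24° = -112.01°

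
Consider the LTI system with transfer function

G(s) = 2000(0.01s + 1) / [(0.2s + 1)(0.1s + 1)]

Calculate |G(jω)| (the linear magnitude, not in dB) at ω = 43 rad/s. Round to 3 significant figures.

57.0

At ω = 43 rad/s:
zero (1 + j43·0.01) = 1 + j0.43 → |·| ≈ 1.0885, ∠ ≈ 23.27°
pole (1 + j43·0.2) = 1 + j8.6 → |·| ≈ 8.6579, ∠ ≈ 83.37°
pole (1 + j43·0.1) = 1 + j4.3 → |·| ≈ 4.4147, ∠ ≈ 76.91°
|G| = 2000 · 1.0885 / (8.6579 · 4.4147) ≈ 56.957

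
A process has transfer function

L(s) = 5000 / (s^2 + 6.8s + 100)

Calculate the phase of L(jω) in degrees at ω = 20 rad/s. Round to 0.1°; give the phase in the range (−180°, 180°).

At s = jω = j20:
quadratic: (j20)² + 6.8·j20 + 100 = -300 + j136 → |·| ≈ 329.39, ∠ ≈ 155.61°
∠L = 0.00° − 155.61° = -155.61°

-155.6°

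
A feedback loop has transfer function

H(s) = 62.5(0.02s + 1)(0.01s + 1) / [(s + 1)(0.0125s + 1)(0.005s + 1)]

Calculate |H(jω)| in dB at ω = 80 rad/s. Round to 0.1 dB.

1.9 dB

At ω = 80 rad/s:
zero (1 + j80·0.02) = 1 + j1.6 → |·| ≈ 1.8868, ∠ ≈ 57.99°
zero (1 + j80·0.01) = 1 + j0.8 → |·| ≈ 1.2806, ∠ ≈ 38.66°
pole (1 + j80·1) = 1 + j80 → |·| ≈ 80.006, ∠ ≈ 89.28°
pole (1 + j80·0.0125) = 1 + j1 → |·| ≈ 1.4142, ∠ ≈ 45.00°
pole (1 + j80·0.005) = 1 + j0.4 → |·| ≈ 1.077, ∠ ≈ 21.80°
|H| = 62.5 · 1.8868 · 1.2806 / (80.006 · 1.4142 · 1.077) ≈ 1.2393
Gain = 20 log₁₀(1.2393) ≈ 1.86 dB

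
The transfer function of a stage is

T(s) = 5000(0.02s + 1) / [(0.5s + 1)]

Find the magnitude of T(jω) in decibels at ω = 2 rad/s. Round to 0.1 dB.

71.0 dB

At ω = 2 rad/s:
zero (1 + j2·0.02) = 1 + j0.04 → |·| ≈ 1.0008, ∠ ≈ 2.29°
pole (1 + j2·0.5) = 1 + j1 → |·| ≈ 1.4142, ∠ ≈ 45.00°
|T| = 5000 · 1.0008 / (1.4142) ≈ 3538.4
Gain = 20 log₁₀(3538.4) ≈ 70.98 dB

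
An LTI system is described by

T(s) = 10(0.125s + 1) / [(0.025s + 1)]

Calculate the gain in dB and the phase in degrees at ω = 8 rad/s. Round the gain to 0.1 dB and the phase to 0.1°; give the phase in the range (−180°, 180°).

At ω = 8 rad/s:
zero (1 + j8·0.125) = 1 + j1 → |·| ≈ 1.4142, ∠ ≈ 45.00°
pole (1 + j8·0.025) = 1 + j0.2 → |·| ≈ 1.0198, ∠ ≈ 11.31°
|T| = 10 · 1.4142 / (1.0198) ≈ 13.867
Gain = 20 log₁₀(13.867) ≈ 22.84 dB
∠T = (45.00°) − (11.31°) = 33.69°

22.8 dB, 33.7°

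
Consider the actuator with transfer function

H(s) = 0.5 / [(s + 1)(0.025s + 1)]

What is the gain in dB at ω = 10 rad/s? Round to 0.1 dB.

At ω = 10 rad/s:
pole (1 + j10·1) = 1 + j10 → |·| ≈ 10.05, ∠ ≈ 84.29°
pole (1 + j10·0.025) = 1 + j0.25 → |·| ≈ 1.0308, ∠ ≈ 14.04°
|H| = 0.5 · 1 / (10.05 · 1.0308) ≈ 0.048265
Gain = 20 log₁₀(0.048265) ≈ -26.33 dB

-26.3 dB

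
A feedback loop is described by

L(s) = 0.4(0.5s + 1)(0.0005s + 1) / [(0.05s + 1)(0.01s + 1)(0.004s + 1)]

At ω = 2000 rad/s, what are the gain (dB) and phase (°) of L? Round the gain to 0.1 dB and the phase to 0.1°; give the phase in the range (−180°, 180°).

At ω = 2000 rad/s:
zero (1 + j2000·0.5) = 1 + j1000 → |·| ≈ 1000, ∠ ≈ 89.94°
zero (1 + j2000·0.0005) = 1 + j1 → |·| ≈ 1.4142, ∠ ≈ 45.00°
pole (1 + j2000·0.05) = 1 + j100 → |·| ≈ 100, ∠ ≈ 89.43°
pole (1 + j2000·0.01) = 1 + j20 → |·| ≈ 20.025, ∠ ≈ 87.14°
pole (1 + j2000·0.004) = 1 + j8 → |·| ≈ 8.0623, ∠ ≈ 82.87°
|L| = 0.4 · 1000 · 1.4142 / (100 · 20.025 · 8.0623) ≈ 0.035038
Gain = 20 log₁₀(0.035038) ≈ -29.11 dB
∠L = (89.94° + 45.00°) − (89.43° + 87.14° + 82.87°) = -124.50°

-29.1 dB, -124.5°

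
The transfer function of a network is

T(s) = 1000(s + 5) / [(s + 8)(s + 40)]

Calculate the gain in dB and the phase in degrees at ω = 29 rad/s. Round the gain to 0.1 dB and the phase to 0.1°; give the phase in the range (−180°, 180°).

At s = jω = j29:
zero (s+5): 5 + j29 → |·| = √(5²+29²) = √866 ≈ 29.428, ∠ = arctan(29/5) ≈ 80.22°
pole (s+8): 8 + j29 → |·| = √(8²+29²) = √905 ≈ 30.083, ∠ = arctan(29/8) ≈ 74.58°
pole (s+40): 40 + j29 → |·| = √(40²+29²) = √2441 ≈ 49.406, ∠ = arctan(29/40) ≈ 35.94°
|T| = 1000 · 29.428 / 1486.3 ≈ 19.8
Gain = 20 log₁₀(19.8) ≈ 25.93 dB
∠T = 80.22° − 110.52° = -30.30°

25.9 dB, -30.3°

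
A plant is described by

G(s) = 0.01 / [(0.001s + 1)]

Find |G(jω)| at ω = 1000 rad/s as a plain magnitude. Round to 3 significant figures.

0.00707

At ω = 1000 rad/s:
pole (1 + j1000·0.001) = 1 + j1 → |·| ≈ 1.4142, ∠ ≈ 45.00°
|G| = 0.01 · 1 / (1.4142) ≈ 0.0070711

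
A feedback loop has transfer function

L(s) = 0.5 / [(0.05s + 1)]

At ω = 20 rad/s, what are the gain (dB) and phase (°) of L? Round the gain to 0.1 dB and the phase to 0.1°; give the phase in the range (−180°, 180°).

-9.0 dB, -45.0°

At ω = 20 rad/s:
pole (1 + j20·0.05) = 1 + j1 → |·| ≈ 1.4142, ∠ ≈ 45.00°
|L| = 0.5 · 1 / (1.4142) ≈ 0.35356
Gain = 20 log₁₀(0.35356) ≈ -9.03 dB
∠L = (0°) − (45.00°) = -45.00°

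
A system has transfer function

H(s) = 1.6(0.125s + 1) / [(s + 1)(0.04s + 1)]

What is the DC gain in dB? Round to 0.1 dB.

H(0) = 1.6 · 1 / 1 = 1.6
20 log₁₀(1.6) ≈ 4.08 dB

4.1 dB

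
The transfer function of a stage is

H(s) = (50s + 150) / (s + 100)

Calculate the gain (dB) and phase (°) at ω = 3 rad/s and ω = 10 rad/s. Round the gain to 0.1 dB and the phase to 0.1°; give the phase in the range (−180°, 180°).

Substitute s = j3:
Numerator: 50(j3) + 150 = 150 + j150
Denominator: (j3) + 100 = 100 + j3
|N| = √(150² + 150²) ≈ 212.13, ∠N ≈ 45.00°
|D| = √(100² + 3²) ≈ 100.04, ∠D ≈ 1.72°
|H| = 212.13 / 100.04 ≈ 2.1205
Gain = 20 log₁₀(2.1205) ≈ 6.53 dB
∠H = 45.00° − 1.72° = 43.28°

Substitute s = j10:
Numerator: 50(j10) + 150 = 150 + j500
Denominator: (j10) + 100 = 100 + j10
|N| = √(150² + 500²) ≈ 522.02, ∠N ≈ 73.30°
|D| = √(100² + 10²) ≈ 100.5, ∠D ≈ 5.71°
|H| = 522.02 / 100.5 ≈ 5.1942
Gain = 20 log₁₀(5.1942) ≈ 14.31 dB
∠H = 73.30° − 5.71° = 67.59°

ω = 3: 6.5 dB, 43.3°; ω = 10: 14.3 dB, 67.6°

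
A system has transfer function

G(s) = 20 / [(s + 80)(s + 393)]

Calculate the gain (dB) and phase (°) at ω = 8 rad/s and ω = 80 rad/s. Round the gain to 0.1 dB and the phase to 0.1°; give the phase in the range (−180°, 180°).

At s = jω = j8:
pole (s+80): 80 + j8 → |·| = √(80²+8²) = √6464 ≈ 80.399, ∠ = arctan(8/80) ≈ 5.71°
pole (s+393): 393 + j8 → |·| = √(393²+8²) = √154513 ≈ 393.08, ∠ = arctan(8/393) ≈ 1.17°
|G| = 20 / 31603 ≈ 0.00063285
Gain = 20 log₁₀(0.00063285) ≈ -63.97 dB
∠G = 0.00° − 6.88° = -6.88°

At s = jω = j80:
pole (s+80): 80 + j80 → |·| = √(80²+80²) = √12800 ≈ 113.14, ∠ = arctan(80/80) ≈ 45.00°
pole (s+393): 393 + j80 → |·| = √(393²+80²) = √160849 ≈ 401.06, ∠ = arctan(80/393) ≈ 11.51°
|G| = 20 / 45376 ≈ 0.00044076
Gain = 20 log₁₀(0.00044076) ≈ -67.12 dB
∠G = 0.00° − 56.51° = -56.51°

ω = 8: -64.0 dB, -6.9°; ω = 80: -67.1 dB, -56.5°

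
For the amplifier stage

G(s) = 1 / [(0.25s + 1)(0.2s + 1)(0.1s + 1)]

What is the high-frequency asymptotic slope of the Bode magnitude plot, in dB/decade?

Each pole contributes −20 dB/decade at high frequency; each zero contributes +20 dB/decade.
Net: 0 zero(s) − 3 pole(s) → -60 dB/decade.

-60 dB/decade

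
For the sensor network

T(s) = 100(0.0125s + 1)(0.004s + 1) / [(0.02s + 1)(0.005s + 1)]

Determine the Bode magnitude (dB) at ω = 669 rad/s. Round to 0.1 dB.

34.2 dB

At ω = 669 rad/s:
zero (1 + j669·0.0125) = 1 + j8.3625 → |·| ≈ 8.4221, ∠ ≈ 83.18°
zero (1 + j669·0.004) = 1 + j2.676 → |·| ≈ 2.8567, ∠ ≈ 69.51°
pole (1 + j669·0.02) = 1 + j13.38 → |·| ≈ 13.417, ∠ ≈ 85.73°
pole (1 + j669·0.005) = 1 + j3.345 → |·| ≈ 3.4913, ∠ ≈ 73.36°
|T| = 100 · 8.4221 · 2.8567 / (13.417 · 3.4913) ≈ 51.362
Gain = 20 log₁₀(51.362) ≈ 34.21 dB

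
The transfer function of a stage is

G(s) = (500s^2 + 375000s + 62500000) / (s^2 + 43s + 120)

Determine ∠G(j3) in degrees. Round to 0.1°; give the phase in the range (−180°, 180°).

-48.3°

Substitute s = j3:
Numerator: 500(j3)^2 + 375000(j3) + 62500000 = 62495500 + j1125000
Denominator: (j3)^2 + 43(j3) + 120 = 111 + j129
|N| = √(62495500² + 1125000²) ≈ 6.2506e+07, ∠N ≈ 1.03°
|D| = √(111² + 129²) ≈ 170.18, ∠D ≈ 49.29°
∠G = 1.03° − 49.29° = -48.26°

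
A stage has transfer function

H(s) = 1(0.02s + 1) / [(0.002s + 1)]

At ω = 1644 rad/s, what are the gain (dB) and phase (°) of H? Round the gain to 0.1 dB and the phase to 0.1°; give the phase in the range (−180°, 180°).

19.6 dB, 15.2°

At ω = 1644 rad/s:
zero (1 + j1644·0.02) = 1 + j32.88 → |·| ≈ 32.895, ∠ ≈ 88.26°
pole (1 + j1644·0.002) = 1 + j3.288 → |·| ≈ 3.4367, ∠ ≈ 73.08°
|H| = 1 · 32.895 / (3.4367) ≈ 9.5717
Gain = 20 log₁₀(9.5717) ≈ 19.62 dB
∠H = (88.26°) − (73.08°) = 15.18°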